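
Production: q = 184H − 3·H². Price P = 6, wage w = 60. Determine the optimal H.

H* = 29

The marginal product of H is MP_H = 184 − 6H.
A price-taking firm hires until the value of the marginal product equals the wage: P·MP_H = w, so 6·(184 − 6H) = 60.
Then 184 − 6H = 10, giving H = 29.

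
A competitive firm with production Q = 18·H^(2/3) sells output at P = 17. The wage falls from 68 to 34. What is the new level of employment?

From P·MP_H = w with MP_H = 12·H^(-1/3), the labor demand is H(w) = (204/w)^(3).
At w = 68: H = 27. At w = 34: H = 216.

H* = 216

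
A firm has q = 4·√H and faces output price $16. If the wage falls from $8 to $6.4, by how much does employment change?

ΔH = 9

From P·MP_H = w with MP_H = 2·H^(-1/2), the labor demand is H(w) = (32/w)^(2).
At w = 8: H = 16. At w = 6.4: H = 25.
ΔH = 25 − 16 = 9.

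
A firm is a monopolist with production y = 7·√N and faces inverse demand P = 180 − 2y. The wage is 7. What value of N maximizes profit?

Marginal revenue from the inverse demand is MR = 180 − 4y.
The marginal product is MP_N = 3.5·N^(-1/2).
A monopolist hires until marginal revenue product equals the wage: MR·MP_N = w.
At N, y = 7·√N. Substituting and solving: (180 − 28·√N)·3.5·N^(-1/2) = 7 gives N = 36.

N* = 36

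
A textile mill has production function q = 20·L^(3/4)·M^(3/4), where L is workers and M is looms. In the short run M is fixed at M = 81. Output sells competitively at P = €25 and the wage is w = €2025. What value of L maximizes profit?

With M = 81, MP_L = (3/4)·20·L^(-1/4)·81^(3/4) = 405·L^(-1/4).
Profit maximization for a price taker requires P·MP_L = w: 25·405·L^(-1/4) = 2025.
So L^(-1/4) = 0.2, which gives L = 625.

L* = 625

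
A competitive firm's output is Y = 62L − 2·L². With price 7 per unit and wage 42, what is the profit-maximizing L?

The marginal product of L is MP_L = 62 − 4L.
A price-taking firm hires until the value of the marginal product equals the wage: P·MP_L = w, so 7·(62 − 4L) = 42.
Then 62 − 4L = 6, giving L = 14.

L* = 14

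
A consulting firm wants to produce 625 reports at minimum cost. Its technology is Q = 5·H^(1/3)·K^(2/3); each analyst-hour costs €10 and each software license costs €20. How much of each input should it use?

Cost minimization requires the marginal rate of technical substitution to equal the input-price ratio: MP_H/MP_K = w/r.
Here MP_H/MP_K = (1/3)·(K/H)/(2/3) = 0.5·(K/H). Setting this equal to 10/20 = 0.5 gives K = H.
Substituting into Q = 625: 5·H^(1/3)·(H)^(2/3) = 625.
Solving, H = 125 and K = 125.

H* = 125, K* = 125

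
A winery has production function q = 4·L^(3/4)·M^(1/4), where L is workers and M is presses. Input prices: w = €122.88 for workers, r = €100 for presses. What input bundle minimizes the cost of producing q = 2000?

L* = 625, M* = 256

Cost minimization requires the marginal rate of technical substitution to equal the input-price ratio: MP_L/MP_M = w/r.
Here MP_L/MP_M = (3/4)·(M/L)/(1/4) = 3·(M/L). Setting this equal to 122.88/100 = 1.2288 gives M = 0.4096L.
Substituting into q = 2000: 4·L^(3/4)·(0.4096L)^(1/4) = 2000.
Solving, L = 625 and M = 256.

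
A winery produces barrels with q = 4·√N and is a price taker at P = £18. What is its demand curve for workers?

MP_N = (1/2)·4·N^(-1/2) = 2·N^(-1/2).
Setting P·MP_N = w: 36·N^(-1/2) = w.
Solving for N: N^(-1/2) = w/36, so N = (36/w)^(2).

N(w) = 1296/w²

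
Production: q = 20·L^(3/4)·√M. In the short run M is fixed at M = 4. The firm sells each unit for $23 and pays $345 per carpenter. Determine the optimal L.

With M = 4, MP_L = (3/4)·20·L^(-1/4)·4^(1/2) = 30·L^(-1/4).
Profit maximization for a price taker requires P·MP_L = w: 23·30·L^(-1/4) = 345.
So L^(-1/4) = 0.5, which gives L = 16.

L* = 16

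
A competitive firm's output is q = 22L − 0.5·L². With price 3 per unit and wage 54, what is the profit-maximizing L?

The marginal product of L is MP_L = 22 − L.
A price-taking firm hires until the value of the marginal product equals the wage: P·MP_L = w, so 3·(22 − L) = 54.
Then 22 − L = 18, giving L = 4.

L* = 4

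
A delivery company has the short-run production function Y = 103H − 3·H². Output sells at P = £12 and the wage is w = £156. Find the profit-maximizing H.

H* = 15

The marginal product of H is MP_H = 103 − 6H.
A price-taking firm hires until the value of the marginal product equals the wage: P·MP_H = w, so 12·(103 − 6H) = 156.
Then 103 − 6H = 13, giving H = 15.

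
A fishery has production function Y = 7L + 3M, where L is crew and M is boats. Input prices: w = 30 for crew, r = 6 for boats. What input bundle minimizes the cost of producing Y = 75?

The inputs are perfect substitutes, so the firm uses whichever has the lower cost per unit of output.
Cost per unit of output via L is w/7 = 30/7; via M it is r/3 = 2. M is cheaper.
Producing Y = 75 with M alone: L = 0, M = 25.

L* = 0, M* = 25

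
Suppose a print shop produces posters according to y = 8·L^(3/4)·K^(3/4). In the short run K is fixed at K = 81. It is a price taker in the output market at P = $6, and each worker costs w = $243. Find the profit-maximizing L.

L* = 256

With K = 81, MP_L = (3/4)·8·L^(-1/4)·81^(3/4) = 162·L^(-1/4).
Profit maximization for a price taker requires P·MP_L = w: 6·162·L^(-1/4) = 243.
So L^(-1/4) = 0.25, which gives L = 256.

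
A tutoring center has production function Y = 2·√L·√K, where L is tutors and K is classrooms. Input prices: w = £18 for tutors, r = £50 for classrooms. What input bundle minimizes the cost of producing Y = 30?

Cost minimization requires the marginal rate of technical substitution to equal the input-price ratio: MP_L/MP_K = w/r.
Here MP_L/MP_K = (1/2)·(K/L)/(1/2) = (K/L). Setting this equal to 18/50 = 0.36 gives K = 0.36L.
Substituting into Y = 30: 2·L^(1/2)·(0.36L)^(1/2) = 30.
Solving, L = 25 and K = 9.

L* = 25, K* = 9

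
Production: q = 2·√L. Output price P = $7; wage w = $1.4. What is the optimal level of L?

MP_L = (1/2)·2·L^(-1/2) = L^(-1/2).
Profit maximization for a price taker requires P·MP_L = w: 7·L^(-1/2) = 1.4.
So L^(-1/2) = 0.2, which gives L = 25.

L* = 25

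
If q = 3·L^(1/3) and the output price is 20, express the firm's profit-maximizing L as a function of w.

MP_L = (1/3)·3·L^(-2/3) = L^(-2/3).
Setting P·MP_L = w: 20·L^(-2/3) = w.
Solving for L: L^(-2/3) = w/20, so L = (20/w)^(3/2).

L(w) = (20/w)^(3/2)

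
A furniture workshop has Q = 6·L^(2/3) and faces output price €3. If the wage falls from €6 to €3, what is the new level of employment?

From P·MP_L = w with MP_L = 4·L^(-1/3), the labor demand is L(w) = (12/w)^(3).
At w = 6: L = 8. At w = 3: L = 64.

L* = 64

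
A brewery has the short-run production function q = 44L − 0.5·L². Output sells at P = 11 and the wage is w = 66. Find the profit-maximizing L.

The marginal product of L is MP_L = 44 − L.
A price-taking firm hires until the value of the marginal product equals the wage: P·MP_L = w, so 11·(44 − L) = 66.
Then 44 − L = 6, giving L = 38.

L* = 38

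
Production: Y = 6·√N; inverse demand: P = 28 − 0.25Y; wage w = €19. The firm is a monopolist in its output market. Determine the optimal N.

N* = 9

Marginal revenue from the inverse demand is MR = 28 − 0.5Y.
The marginal product is MP_N = 3·N^(-1/2).
A monopolist hires until marginal revenue product equals the wage: MR·MP_N = w.
At N, Y = 6·√N. Substituting and solving: (28 − 3·√N)·3·N^(-1/2) = 19 gives N = 9.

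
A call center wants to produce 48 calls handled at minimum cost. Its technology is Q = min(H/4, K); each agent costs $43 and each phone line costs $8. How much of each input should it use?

With a fixed-proportions technology, the cost-minimizing bundle uses no slack in either input: H/4 = K = Q.
So H = 4·48 = 192 and K = 48.

H* = 192, K* = 48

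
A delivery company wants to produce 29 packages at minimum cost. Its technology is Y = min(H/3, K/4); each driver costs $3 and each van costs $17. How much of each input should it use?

With a fixed-proportions technology, the cost-minimizing bundle uses no slack in either input: H/3 = K/4 = Y.
So H = 3·29 = 87 and K = 4·29 = 116.

H* = 87, K* = 116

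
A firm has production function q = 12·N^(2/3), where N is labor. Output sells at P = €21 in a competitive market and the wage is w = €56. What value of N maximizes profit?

MP_N = (2/3)·12·N^(-1/3) = 8·N^(-1/3).
Profit maximization for a price taker requires P·MP_N = w: 21·8·N^(-1/3) = 56.
So N^(-1/3) = 1/3, which gives N = 27.

N* = 27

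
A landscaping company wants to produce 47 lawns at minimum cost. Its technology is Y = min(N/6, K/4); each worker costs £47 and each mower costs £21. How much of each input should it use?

With a fixed-proportions technology, the cost-minimizing bundle uses no slack in either input: N/6 = K/4 = Y.
So N = 6·47 = 282 and K = 4·47 = 188.

N* = 282, K* = 188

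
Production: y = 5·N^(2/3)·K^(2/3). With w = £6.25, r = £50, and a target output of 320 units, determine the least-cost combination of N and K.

Cost minimization requires the marginal rate of technical substitution to equal the input-price ratio: MP_N/MP_K = w/r.
Here MP_N/MP_K = (2/3)·(K/N)/(2/3) = (K/N). Setting this equal to 6.25/50 = 0.125 gives K = 0.125N.
Substituting into y = 320: 5·N^(2/3)·(0.125N)^(2/3) = 320.
Solving, N = 64 and K = 8.

N* = 64, K* = 8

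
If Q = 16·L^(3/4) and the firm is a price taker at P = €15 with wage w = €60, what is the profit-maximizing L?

L* = 81

MP_L = (3/4)·16·L^(-1/4) = 12·L^(-1/4).
Profit maximization for a price taker requires P·MP_L = w: 15·12·L^(-1/4) = 60.
So L^(-1/4) = 1/3, which gives L = 81.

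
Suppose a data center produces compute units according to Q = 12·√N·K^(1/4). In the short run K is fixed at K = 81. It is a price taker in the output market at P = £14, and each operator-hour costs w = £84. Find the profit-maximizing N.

N* = 9

With K = 81, MP_N = (1/2)·12·N^(-1/2)·81^(1/4) = 18·N^(-1/2).
Profit maximization for a price taker requires P·MP_N = w: 14·18·N^(-1/2) = 84.
So N^(-1/2) = 1/3, which gives N = 9.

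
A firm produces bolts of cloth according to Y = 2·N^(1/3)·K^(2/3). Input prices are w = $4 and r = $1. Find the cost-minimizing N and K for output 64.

N* = 8, K* = 64

Cost minimization requires the marginal rate of technical substitution to equal the input-price ratio: MP_N/MP_K = w/r.
Here MP_N/MP_K = (1/3)·(K/N)/(2/3) = 0.5·(K/N). Setting this equal to 4/1 = 4 gives K = 8N.
Substituting into Y = 64: 2·N^(1/3)·(8N)^(2/3) = 64.
Solving, N = 8 and K = 64.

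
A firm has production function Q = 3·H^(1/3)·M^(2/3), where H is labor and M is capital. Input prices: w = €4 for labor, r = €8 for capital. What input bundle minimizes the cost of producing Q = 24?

H* = 8, M* = 8

Cost minimization requires the marginal rate of technical substitution to equal the input-price ratio: MP_H/MP_M = w/r.
Here MP_H/MP_M = (1/3)·(M/H)/(2/3) = 0.5·(M/H). Setting this equal to 4/8 = 0.5 gives M = H.
Substituting into Q = 24: 3·H^(1/3)·(H)^(2/3) = 24.
Solving, H = 8 and M = 8.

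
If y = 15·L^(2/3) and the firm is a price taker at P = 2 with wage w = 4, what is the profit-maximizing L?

MP_L = (2/3)·15·L^(-1/3) = 10·L^(-1/3).
Profit maximization for a price taker requires P·MP_L = w: 2·10·L^(-1/3) = 4.
So L^(-1/3) = 0.2, which gives L = 125.

L* = 125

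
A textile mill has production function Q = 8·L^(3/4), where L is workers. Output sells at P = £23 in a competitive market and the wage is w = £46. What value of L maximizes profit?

MP_L = (3/4)·8·L^(-1/4) = 6·L^(-1/4).
Profit maximization for a price taker requires P·MP_L = w: 23·6·L^(-1/4) = 46.
So L^(-1/4) = 1/3, which gives L = 81.

L* = 81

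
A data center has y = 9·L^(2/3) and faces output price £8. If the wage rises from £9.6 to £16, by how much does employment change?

From P·MP_L = w with MP_L = 6·L^(-1/3), the labor demand is L(w) = (48/w)^(3).
At w = 9.6: L = 125. At w = 16: L = 27.
ΔL = 27 − 125 = -98.

ΔL = -98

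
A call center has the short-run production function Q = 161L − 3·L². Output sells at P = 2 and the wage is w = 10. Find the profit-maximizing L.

The marginal product of L is MP_L = 161 − 6L.
A price-taking firm hires until the value of the marginal product equals the wage: P·MP_L = w, so 2·(161 − 6L) = 10.
Then 161 − 6L = 5, giving L = 26.

L* = 26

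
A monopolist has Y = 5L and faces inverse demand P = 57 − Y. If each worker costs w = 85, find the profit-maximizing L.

L* = 4

Marginal revenue from the inverse demand is MR = 57 − 2Y.
The marginal product is MP_L = 5.
A monopolist hires until marginal revenue product equals the wage: MR·MP_L = w.
(57 − 10L)·5 = 85, so L = 4.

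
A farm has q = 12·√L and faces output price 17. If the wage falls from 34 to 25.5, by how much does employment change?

ΔL = 7

From P·MP_L = w with MP_L = 6·L^(-1/2), the labor demand is L(w) = (102/w)^(2).
At w = 34: L = 9. At w = 25.5: L = 16.
ΔL = 16 − 9 = 7.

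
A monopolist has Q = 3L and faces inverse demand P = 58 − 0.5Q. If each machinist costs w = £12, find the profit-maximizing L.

Marginal revenue from the inverse demand is MR = 58 − Q.
The marginal product is MP_L = 3.
A monopolist hires until marginal revenue product equals the wage: MR·MP_L = w.
(58 − 3L)·3 = 12, so L = 18.

L* = 18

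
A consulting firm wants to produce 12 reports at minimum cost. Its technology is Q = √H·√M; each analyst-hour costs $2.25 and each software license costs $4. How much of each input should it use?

Cost minimization requires the marginal rate of technical substitution to equal the input-price ratio: MP_H/MP_M = w/r.
Here MP_H/MP_M = (1/2)·(M/H)/(1/2) = (M/H). Setting this equal to 2.25/4 = 0.5625 gives M = 0.5625H.
Substituting into Q = 12: H^(1/2)·(0.5625H)^(1/2) = 12.
Solving, H = 16 and M = 9.

H* = 16, M* = 9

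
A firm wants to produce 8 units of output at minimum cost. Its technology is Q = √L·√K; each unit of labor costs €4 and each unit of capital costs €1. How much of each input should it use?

L* = 4, K* = 16

Cost minimization requires the marginal rate of technical substitution to equal the input-price ratio: MP_L/MP_K = w/r.
Here MP_L/MP_K = (1/2)·(K/L)/(1/2) = (K/L). Setting this equal to 4/1 = 4 gives K = 4L.
Substituting into Q = 8: L^(1/2)·(4L)^(1/2) = 8.
Solving, L = 4 and K = 16.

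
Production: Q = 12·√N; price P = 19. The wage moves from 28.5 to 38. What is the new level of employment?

N* = 9

From P·MP_N = w with MP_N = 6·N^(-1/2), the labor demand is N(w) = (114/w)^(2).
At w = 28.5: N = 16. At w = 38: N = 9.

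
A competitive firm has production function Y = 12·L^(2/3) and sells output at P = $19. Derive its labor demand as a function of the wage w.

MP_L = (2/3)·12·L^(-1/3) = 8·L^(-1/3).
Setting P·MP_L = w: 152·L^(-1/3) = w.
Solving for L: L^(-1/3) = w/152, so L = (152/w)^(3).

L(w) = 3511808/w³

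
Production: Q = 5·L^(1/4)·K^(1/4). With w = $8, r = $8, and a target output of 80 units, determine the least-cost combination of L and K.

L* = 256, K* = 256

Cost minimization requires the marginal rate of technical substitution to equal the input-price ratio: MP_L/MP_K = w/r.
Here MP_L/MP_K = (1/4)·(K/L)/(1/4) = (K/L). Setting this equal to 8/8 = 1 gives K = L.
Substituting into Q = 80: 5·L^(1/4)·(L)^(1/4) = 80.
Solving, L = 256 and K = 256.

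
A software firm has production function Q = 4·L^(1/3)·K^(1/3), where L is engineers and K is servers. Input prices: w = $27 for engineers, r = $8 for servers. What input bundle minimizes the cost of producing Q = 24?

Cost minimization requires the marginal rate of technical substitution to equal the input-price ratio: MP_L/MP_K = w/r.
Here MP_L/MP_K = (1/3)·(K/L)/(1/3) = (K/L). Setting this equal to 27/8 = 3.375 gives K = 3.375L.
Substituting into Q = 24: 4·L^(1/3)·(3.375L)^(1/3) = 24.
Solving, L = 8 and K = 27.

L* = 8, K* = 27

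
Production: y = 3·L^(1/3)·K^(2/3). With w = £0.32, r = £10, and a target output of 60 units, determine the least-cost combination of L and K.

Cost minimization requires the marginal rate of technical substitution to equal the input-price ratio: MP_L/MP_K = w/r.
Here MP_L/MP_K = (1/3)·(K/L)/(2/3) = 0.5·(K/L). Setting this equal to 0.32/10 = 0.032 gives K = 0.064L.
Substituting into y = 60: 3·L^(1/3)·(0.064L)^(2/3) = 60.
Solving, L = 125 and K = 8.

L* = 125, K* = 8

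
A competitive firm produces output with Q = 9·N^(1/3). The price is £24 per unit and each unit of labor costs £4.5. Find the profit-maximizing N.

N* = 64

MP_N = (1/3)·9·N^(-2/3) = 3·N^(-2/3).
Profit maximization for a price taker requires P·MP_N = w: 24·3·N^(-2/3) = 4.5.
So N^(-2/3) = 0.0625, which gives N = 64.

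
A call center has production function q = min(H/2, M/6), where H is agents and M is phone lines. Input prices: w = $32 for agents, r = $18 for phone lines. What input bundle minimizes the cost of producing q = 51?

H* = 102, M* = 306

With a fixed-proportions technology, the cost-minimizing bundle uses no slack in either input: H/2 = M/6 = q.
So H = 2·51 = 102 and M = 6·51 = 306.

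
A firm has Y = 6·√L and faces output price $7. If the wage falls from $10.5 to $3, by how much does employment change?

ΔL = 45

From P·MP_L = w with MP_L = 3·L^(-1/2), the labor demand is L(w) = (21/w)^(2).
At w = 10.5: L = 4. At w = 3: L = 49.
ΔL = 49 − 4 = 45.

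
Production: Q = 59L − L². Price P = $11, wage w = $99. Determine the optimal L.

L* = 25

The marginal product of L is MP_L = 59 − 2L.
A price-taking firm hires until the value of the marginal product equals the wage: P·MP_L = w, so 11·(59 − 2L) = 99.
Then 59 − 2L = 9, giving L = 25.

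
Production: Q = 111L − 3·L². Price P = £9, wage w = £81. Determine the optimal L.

The marginal product of L is MP_L = 111 − 6L.
A price-taking firm hires until the value of the marginal product equals the wage: P·MP_L = w, so 9·(111 − 6L) = 81.
Then 111 − 6L = 9, giving L = 17.

L* = 17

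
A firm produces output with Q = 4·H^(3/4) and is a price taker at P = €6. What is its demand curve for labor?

H(w) = 104976/w^(4)

MP_H = (3/4)·4·H^(-1/4) = 3·H^(-1/4).
Setting P·MP_H = w: 18·H^(-1/4) = w.
Solving for H: H^(-1/4) = w/18, so H = (18/w)^(4).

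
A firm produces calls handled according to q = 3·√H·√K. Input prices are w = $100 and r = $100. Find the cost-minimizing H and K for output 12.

H* = 4, K* = 4

Cost minimization requires the marginal rate of technical substitution to equal the input-price ratio: MP_H/MP_K = w/r.
Here MP_H/MP_K = (1/2)·(K/H)/(1/2) = (K/H). Setting this equal to 100/100 = 1 gives K = H.
Substituting into q = 12: 3·H^(1/2)·(H)^(1/2) = 12.
Solving, H = 4 and K = 4.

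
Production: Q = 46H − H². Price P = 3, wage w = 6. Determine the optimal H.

H* = 22

The marginal product of H is MP_H = 46 − 2H.
A price-taking firm hires until the value of the marginal product equals the wage: P·MP_H = w, so 3·(46 − 2H) = 6.
Then 46 − 2H = 2, giving H = 22.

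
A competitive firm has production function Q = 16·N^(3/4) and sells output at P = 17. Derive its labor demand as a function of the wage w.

MP_N = (3/4)·16·N^(-1/4) = 12·N^(-1/4).
Setting P·MP_N = w: 204·N^(-1/4) = w.
Solving for N: N^(-1/4) = w/204, so N = (204/w)^(4).

N(w) = (204/w)^(4)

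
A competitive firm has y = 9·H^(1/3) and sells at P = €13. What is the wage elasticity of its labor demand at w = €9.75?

ε = -1.5

MP_H = (1/3)·9·H^(-2/3), so P·MP_H = w gives 39·H^(-2/3) = w.
Solving, H(w) = (39/w)^(3/2). This is a constant-elasticity form: H ∝ w^(−3/2), so ε = −3/2.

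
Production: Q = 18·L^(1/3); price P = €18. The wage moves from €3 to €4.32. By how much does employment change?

ΔL = -91

From P·MP_L = w with MP_L = 6·L^(-2/3), the labor demand is L(w) = (108/w)^(3/2).
At w = 3: L = 216. At w = 4.32: L = 125.
ΔL = 125 − 216 = -91.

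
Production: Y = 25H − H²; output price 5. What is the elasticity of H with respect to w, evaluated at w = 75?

ε = -1.5

From P·MP_H = w with MP_H = 25 − 2H, labor demand is H(w) = (25 − w/5)/2.
dH/dw = −1/(10) = -0.1.
At w = 75, H = 5, so ε = (dH/dw)·(w/H) = (-0.1)·(75/5) = -1.5.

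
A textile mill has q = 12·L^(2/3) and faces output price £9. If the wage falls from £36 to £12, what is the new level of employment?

L* = 216

From P·MP_L = w with MP_L = 8·L^(-1/3), the labor demand is L(w) = (72/w)^(3).
At w = 36: L = 8. At w = 12: L = 216.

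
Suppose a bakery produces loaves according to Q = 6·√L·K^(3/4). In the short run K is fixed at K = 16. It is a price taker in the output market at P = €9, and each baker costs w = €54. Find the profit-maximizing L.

With K = 16, MP_L = (1/2)·6·L^(-1/2)·16^(3/4) = 24·L^(-1/2).
Profit maximization for a price taker requires P·MP_L = w: 9·24·L^(-1/2) = 54.
So L^(-1/2) = 0.25, which gives L = 16.

L* = 16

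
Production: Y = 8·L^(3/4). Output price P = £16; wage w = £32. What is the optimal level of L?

L* = 81

MP_L = (3/4)·8·L^(-1/4) = 6·L^(-1/4).
Profit maximization for a price taker requires P·MP_L = w: 16·6·L^(-1/4) = 32.
So L^(-1/4) = 1/3, which gives L = 81.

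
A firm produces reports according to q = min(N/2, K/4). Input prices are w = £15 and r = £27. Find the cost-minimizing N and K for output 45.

N* = 90, K* = 180

With a fixed-proportions technology, the cost-minimizing bundle uses no slack in either input: N/2 = K/4 = q.
So N = 2·45 = 90 and K = 4·45 = 180.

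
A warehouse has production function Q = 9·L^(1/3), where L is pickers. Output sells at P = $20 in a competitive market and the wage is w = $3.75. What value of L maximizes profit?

MP_L = (1/3)·9·L^(-2/3) = 3·L^(-2/3).
Profit maximization for a price taker requires P·MP_L = w: 20·3·L^(-2/3) = 3.75.
So L^(-2/3) = 0.0625, which gives L = 64.

L* = 64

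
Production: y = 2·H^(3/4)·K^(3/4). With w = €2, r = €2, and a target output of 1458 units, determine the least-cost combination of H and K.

H* = 81, K* = 81

Cost minimization requires the marginal rate of technical substitution to equal the input-price ratio: MP_H/MP_K = w/r.
Here MP_H/MP_K = (3/4)·(K/H)/(3/4) = (K/H). Setting this equal to 2/2 = 1 gives K = H.
Substituting into y = 1458: 2·H^(3/4)·(H)^(3/4) = 1458.
Solving, H = 81 and K = 81.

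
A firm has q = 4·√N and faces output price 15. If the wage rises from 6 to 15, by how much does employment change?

ΔN = -21

From P·MP_N = w with MP_N = 2·N^(-1/2), the labor demand is N(w) = (30/w)^(2).
At w = 6: N = 25. At w = 15: N = 4.
ΔN = 4 − 25 = -21.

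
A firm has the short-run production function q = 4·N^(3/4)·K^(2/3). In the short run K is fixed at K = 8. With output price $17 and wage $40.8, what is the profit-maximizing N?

With K = 8, MP_N = (3/4)·4·N^(-1/4)·8^(2/3) = 12·N^(-1/4).
Profit maximization for a price taker requires P·MP_N = w: 17·12·N^(-1/4) = 40.8.
So N^(-1/4) = 0.2, which gives N = 625.

N* = 625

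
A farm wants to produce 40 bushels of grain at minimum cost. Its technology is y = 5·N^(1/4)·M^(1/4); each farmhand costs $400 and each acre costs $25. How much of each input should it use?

Cost minimization requires the marginal rate of technical substitution to equal the input-price ratio: MP_N/MP_M = w/r.
Here MP_N/MP_M = (1/4)·(M/N)/(1/4) = (M/N). Setting this equal to 400/25 = 16 gives M = 16N.
Substituting into y = 40: 5·N^(1/4)·(16N)^(1/4) = 40.
Solving, N = 16 and M = 256.

N* = 16, M* = 256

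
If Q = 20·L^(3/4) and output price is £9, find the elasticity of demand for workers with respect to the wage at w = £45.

MP_L = (3/4)·20·L^(-1/4), so P·MP_L = w gives 135·L^(-1/4) = w.
Solving, L(w) = (135/w)^(4). This is a constant-elasticity form: L ∝ w^(−4), so ε = −4.

ε = -4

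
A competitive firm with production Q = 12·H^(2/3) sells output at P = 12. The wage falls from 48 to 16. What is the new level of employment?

H* = 216

From P·MP_H = w with MP_H = 8·H^(-1/3), the labor demand is H(w) = (96/w)^(3).
At w = 48: H = 8. At w = 16: H = 216.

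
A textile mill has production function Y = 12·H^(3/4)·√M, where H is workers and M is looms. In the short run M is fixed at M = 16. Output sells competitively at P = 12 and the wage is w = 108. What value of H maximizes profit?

With M = 16, MP_H = (3/4)·12·H^(-1/4)·16^(1/2) = 36·H^(-1/4).
Profit maximization for a price taker requires P·MP_H = w: 12·36·H^(-1/4) = 108.
So H^(-1/4) = 0.25, which gives H = 256.

H* = 256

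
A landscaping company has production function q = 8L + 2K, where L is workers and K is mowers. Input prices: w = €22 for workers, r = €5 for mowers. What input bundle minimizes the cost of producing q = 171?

The inputs are perfect substitutes, so the firm uses whichever has the lower cost per unit of output.
Cost per unit of output via L is w/8 = 2.75; via K it is r/2 = 2.5. K is cheaper.
Producing q = 171 with K alone: L = 0, K = 85.5.

L* = 0, K* = 85.5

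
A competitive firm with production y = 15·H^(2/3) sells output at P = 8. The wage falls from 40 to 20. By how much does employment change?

From P·MP_H = w with MP_H = 10·H^(-1/3), the labor demand is H(w) = (80/w)^(3).
At w = 40: H = 8. At w = 20: H = 64.
ΔH = 64 − 8 = 56.

ΔH = 56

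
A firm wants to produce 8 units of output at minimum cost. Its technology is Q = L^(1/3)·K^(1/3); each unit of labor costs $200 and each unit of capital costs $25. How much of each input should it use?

Cost minimization requires the marginal rate of technical substitution to equal the input-price ratio: MP_L/MP_K = w/r.
Here MP_L/MP_K = (1/3)·(K/L)/(1/3) = (K/L). Setting this equal to 200/25 = 8 gives K = 8L.
Substituting into Q = 8: L^(1/3)·(8L)^(1/3) = 8.
Solving, L = 8 and K = 64.

L* = 8, K* = 64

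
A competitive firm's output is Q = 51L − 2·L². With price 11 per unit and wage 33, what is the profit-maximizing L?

L* = 12

The marginal product of L is MP_L = 51 − 4L.
A price-taking firm hires until the value of the marginal product equals the wage: P·MP_L = w, so 11·(51 − 4L) = 33.
Then 51 − 4L = 3, giving L = 12.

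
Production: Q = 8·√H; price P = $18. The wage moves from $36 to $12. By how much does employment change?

From P·MP_H = w with MP_H = 4·H^(-1/2), the labor demand is H(w) = (72/w)^(2).
At w = 36: H = 4. At w = 12: H = 36.
ΔH = 36 − 4 = 32.

ΔH = 32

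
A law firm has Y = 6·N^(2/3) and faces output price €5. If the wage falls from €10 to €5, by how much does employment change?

ΔN = 56

From P·MP_N = w with MP_N = 4·N^(-1/3), the labor demand is N(w) = (20/w)^(3).
At w = 10: N = 8. At w = 5: N = 64.
ΔN = 64 − 8 = 56.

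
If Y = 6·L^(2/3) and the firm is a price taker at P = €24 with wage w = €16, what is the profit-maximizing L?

MP_L = (2/3)·6·L^(-1/3) = 4·L^(-1/3).
Profit maximization for a price taker requires P·MP_L = w: 24·4·L^(-1/3) = 16.
So L^(-1/3) = 1/6, which gives L = 216.

L* = 216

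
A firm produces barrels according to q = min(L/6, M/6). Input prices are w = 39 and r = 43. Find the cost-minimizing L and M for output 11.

With a fixed-proportions technology, the cost-minimizing bundle uses no slack in either input: L/6 = M/6 = q.
So L = 6·11 = 66 and M = 6·11 = 66.

L* = 66, M* = 66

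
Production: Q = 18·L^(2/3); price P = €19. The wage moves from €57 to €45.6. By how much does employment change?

From P·MP_L = w with MP_L = 12·L^(-1/3), the labor demand is L(w) = (228/w)^(3).
At w = 57: L = 64. At w = 45.6: L = 125.
ΔL = 125 − 64 = 61.

ΔL = 61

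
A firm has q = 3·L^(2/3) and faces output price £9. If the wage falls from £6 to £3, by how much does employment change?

ΔL = 189

From P·MP_L = w with MP_L = 2·L^(-1/3), the labor demand is L(w) = (18/w)^(3).
At w = 6: L = 27. At w = 3: L = 216.
ΔL = 216 − 27 = 189.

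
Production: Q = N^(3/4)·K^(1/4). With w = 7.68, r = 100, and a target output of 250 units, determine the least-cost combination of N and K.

N* = 625, K* = 16

Cost minimization requires the marginal rate of technical substitution to equal the input-price ratio: MP_N/MP_K = w/r.
Here MP_N/MP_K = (3/4)·(K/N)/(1/4) = 3·(K/N). Setting this equal to 7.68/100 = 0.0768 gives K = 0.0256N.
Substituting into Q = 250: N^(3/4)·(0.0256N)^(1/4) = 250.
Solving, N = 625 and K = 16.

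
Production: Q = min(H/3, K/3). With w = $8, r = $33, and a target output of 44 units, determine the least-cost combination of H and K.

With a fixed-proportions technology, the cost-minimizing bundle uses no slack in either input: H/3 = K/3 = Q.
So H = 3·44 = 132 and K = 3·44 = 132.

H* = 132, K* = 132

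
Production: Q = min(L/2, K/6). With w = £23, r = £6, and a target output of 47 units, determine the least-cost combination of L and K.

L* = 94, K* = 282

With a fixed-proportions technology, the cost-minimizing bundle uses no slack in either input: L/2 = K/6 = Q.
So L = 2·47 = 94 and K = 6·47 = 282.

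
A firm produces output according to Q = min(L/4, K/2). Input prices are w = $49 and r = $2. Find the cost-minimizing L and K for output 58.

With a fixed-proportions technology, the cost-minimizing bundle uses no slack in either input: L/4 = K/2 = Q.
So L = 4·58 = 232 and K = 2·58 = 116.

L* = 232, K* = 116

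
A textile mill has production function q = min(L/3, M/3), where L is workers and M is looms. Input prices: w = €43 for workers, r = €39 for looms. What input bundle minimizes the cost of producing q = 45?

L* = 135, M* = 135

With a fixed-proportions technology, the cost-minimizing bundle uses no slack in either input: L/3 = M/3 = q.
So L = 3·45 = 135 and M = 3·45 = 135.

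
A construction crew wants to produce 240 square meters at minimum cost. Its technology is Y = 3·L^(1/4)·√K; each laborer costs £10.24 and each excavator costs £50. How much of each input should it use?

Cost minimization requires the marginal rate of technical substitution to equal the input-price ratio: MP_L/MP_K = w/r.
Here MP_L/MP_K = (1/4)·(K/L)/(1/2) = 0.5·(K/L). Setting this equal to 10.24/50 = 0.2048 gives K = 0.4096L.
Substituting into Y = 240: 3·L^(1/4)·(0.4096L)^(1/2) = 240.
Solving, L = 625 and K = 256.

L* = 625, K* = 256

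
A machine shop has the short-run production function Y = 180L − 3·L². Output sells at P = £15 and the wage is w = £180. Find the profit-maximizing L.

L* = 28

The marginal product of L is MP_L = 180 − 6L.
A price-taking firm hires until the value of the marginal product equals the wage: P·MP_L = w, so 15·(180 − 6L) = 180.
Then 180 − 6L = 12, giving L = 28.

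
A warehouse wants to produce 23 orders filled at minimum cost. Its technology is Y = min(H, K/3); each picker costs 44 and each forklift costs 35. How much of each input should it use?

With a fixed-proportions technology, the cost-minimizing bundle uses no slack in either input: H = K/3 = Y.
So H = 23 and K = 3·23 = 69.

H* = 23, K* = 69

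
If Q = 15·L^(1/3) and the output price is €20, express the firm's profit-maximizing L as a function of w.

L(w) = (100/w)^(3/2)

MP_L = (1/3)·15·L^(-2/3) = 5·L^(-2/3).
Setting P·MP_L = w: 100·L^(-2/3) = w.
Solving for L: L^(-2/3) = w/100, so L = (100/w)^(3/2).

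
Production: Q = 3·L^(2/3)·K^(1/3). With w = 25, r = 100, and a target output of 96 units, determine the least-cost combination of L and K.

L* = 64, K* = 8

Cost minimization requires the marginal rate of technical substitution to equal the input-price ratio: MP_L/MP_K = w/r.
Here MP_L/MP_K = (2/3)·(K/L)/(1/3) = 2·(K/L). Setting this equal to 25/100 = 0.25 gives K = 0.125L.
Substituting into Q = 96: 3·L^(2/3)·(0.125L)^(1/3) = 96.
Solving, L = 64 and K = 8.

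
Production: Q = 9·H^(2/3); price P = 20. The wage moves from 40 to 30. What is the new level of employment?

H* = 64

From P·MP_H = w with MP_H = 6·H^(-1/3), the labor demand is H(w) = (120/w)^(3).
At w = 40: H = 27. At w = 30: H = 64.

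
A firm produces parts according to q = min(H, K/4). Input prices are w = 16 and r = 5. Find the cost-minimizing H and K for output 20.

With a fixed-proportions technology, the cost-minimizing bundle uses no slack in either input: H = K/4 = q.
So H = 20 and K = 4·20 = 80.

H* = 20, K* = 80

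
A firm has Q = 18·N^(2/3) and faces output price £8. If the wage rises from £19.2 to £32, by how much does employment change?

ΔN = -98

From P·MP_N = w with MP_N = 12·N^(-1/3), the labor demand is N(w) = (96/w)^(3).
At w = 19.2: N = 125. At w = 32: N = 27.
ΔN = 27 − 125 = -98.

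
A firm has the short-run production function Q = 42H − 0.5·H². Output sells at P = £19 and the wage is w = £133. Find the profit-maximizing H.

H* = 35

The marginal product of H is MP_H = 42 − H.
A price-taking firm hires until the value of the marginal product equals the wage: P·MP_H = w, so 19·(42 − H) = 133.
Then 42 − H = 7, giving H = 35.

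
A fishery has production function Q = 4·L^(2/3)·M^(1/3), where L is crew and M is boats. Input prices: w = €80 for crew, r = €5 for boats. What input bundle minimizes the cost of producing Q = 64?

L* = 8, M* = 64

Cost minimization requires the marginal rate of technical substitution to equal the input-price ratio: MP_L/MP_M = w/r.
Here MP_L/MP_M = (2/3)·(M/L)/(1/3) = 2·(M/L). Setting this equal to 80/5 = 16 gives M = 8L.
Substituting into Q = 64: 4·L^(2/3)·(8L)^(1/3) = 64.
Solving, L = 8 and M = 64.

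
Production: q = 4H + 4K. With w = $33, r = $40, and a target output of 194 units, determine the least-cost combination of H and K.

H* = 48.5, K* = 0

The inputs are perfect substitutes, so the firm uses whichever has the lower cost per unit of output.
Cost per unit of output via H is w/4 = 8.25; via K it is r/4 = 10. H is cheaper.
Producing q = 194 with H alone: H = 48.5, K = 0.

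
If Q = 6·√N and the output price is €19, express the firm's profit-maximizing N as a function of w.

MP_N = (1/2)·6·N^(-1/2) = 3·N^(-1/2).
Setting P·MP_N = w: 57·N^(-1/2) = w.
Solving for N: N^(-1/2) = w/57, so N = (57/w)^(2).

N(w) = 3249/w²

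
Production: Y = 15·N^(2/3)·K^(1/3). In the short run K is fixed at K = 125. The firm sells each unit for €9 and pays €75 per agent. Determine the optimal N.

N* = 216

With K = 125, MP_N = (2/3)·15·N^(-1/3)·125^(1/3) = 50·N^(-1/3).
Profit maximization for a price taker requires P·MP_N = w: 9·50·N^(-1/3) = 75.
So N^(-1/3) = 1/6, which gives N = 216.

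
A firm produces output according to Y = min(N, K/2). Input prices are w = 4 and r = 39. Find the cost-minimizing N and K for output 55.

With a fixed-proportions technology, the cost-minimizing bundle uses no slack in either input: N = K/2 = Y.
So N = 55 and K = 2·55 = 110.

N* = 55, K* = 110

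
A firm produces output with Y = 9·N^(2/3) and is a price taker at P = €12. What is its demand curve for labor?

N(w) = 373248/w³

MP_N = (2/3)·9·N^(-1/3) = 6·N^(-1/3).
Setting P·MP_N = w: 72·N^(-1/3) = w.
Solving for N: N^(-1/3) = w/72, so N = (72/w)^(3).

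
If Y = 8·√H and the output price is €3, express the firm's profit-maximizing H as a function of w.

H(w) = 144/w²

MP_H = (1/2)·8·H^(-1/2) = 4·H^(-1/2).
Setting P·MP_H = w: 12·H^(-1/2) = w.
Solving for H: H^(-1/2) = w/12, so H = (12/w)^(2).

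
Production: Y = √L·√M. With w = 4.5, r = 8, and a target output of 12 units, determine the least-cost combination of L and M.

L* = 16, M* = 9

Cost minimization requires the marginal rate of technical substitution to equal the input-price ratio: MP_L/MP_M = w/r.
Here MP_L/MP_M = (1/2)·(M/L)/(1/2) = (M/L). Setting this equal to 4.5/8 = 0.5625 gives M = 0.5625L.
Substituting into Y = 12: L^(1/2)·(0.5625L)^(1/2) = 12.
Solving, L = 16 and M = 9.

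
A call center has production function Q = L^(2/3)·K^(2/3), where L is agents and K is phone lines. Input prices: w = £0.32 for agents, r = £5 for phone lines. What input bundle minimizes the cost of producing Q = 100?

L* = 125, K* = 8

Cost minimization requires the marginal rate of technical substitution to equal the input-price ratio: MP_L/MP_K = w/r.
Here MP_L/MP_K = (2/3)·(K/L)/(2/3) = (K/L). Setting this equal to 0.32/5 = 0.064 gives K = 0.064L.
Substituting into Q = 100: L^(2/3)·(0.064L)^(2/3) = 100.
Solving, L = 125 and K = 8.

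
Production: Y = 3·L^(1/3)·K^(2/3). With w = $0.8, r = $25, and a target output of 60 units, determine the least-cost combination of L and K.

L* = 125, K* = 8

Cost minimization requires the marginal rate of technical substitution to equal the input-price ratio: MP_L/MP_K = w/r.
Here MP_L/MP_K = (1/3)·(K/L)/(2/3) = 0.5·(K/L). Setting this equal to 0.8/25 = 0.032 gives K = 0.064L.
Substituting into Y = 60: 3·L^(1/3)·(0.064L)^(2/3) = 60.
Solving, L = 125 and K = 8.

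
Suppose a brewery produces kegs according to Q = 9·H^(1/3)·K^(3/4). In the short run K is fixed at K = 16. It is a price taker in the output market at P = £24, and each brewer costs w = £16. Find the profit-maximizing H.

With K = 16, MP_H = (1/3)·9·H^(-2/3)·16^(3/4) = 24·H^(-2/3).
Profit maximization for a price taker requires P·MP_H = w: 24·24·H^(-2/3) = 16.
So H^(-2/3) = 1/36, which gives H = 216.

H* = 216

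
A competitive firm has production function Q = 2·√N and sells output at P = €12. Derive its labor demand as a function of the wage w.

MP_N = (1/2)·2·N^(-1/2) = N^(-1/2).
Setting P·MP_N = w: 12·N^(-1/2) = w.
Solving for N: N^(-1/2) = w/12, so N = (12/w)^(2).

N(w) = 144/w²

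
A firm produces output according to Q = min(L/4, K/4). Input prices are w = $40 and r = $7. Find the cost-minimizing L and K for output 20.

With a fixed-proportions technology, the cost-minimizing bundle uses no slack in either input: L/4 = K/4 = Q.
So L = 4·20 = 80 and K = 4·20 = 80.

L* = 80, K* = 80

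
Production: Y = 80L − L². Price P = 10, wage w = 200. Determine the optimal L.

L* = 30

The marginal product of L is MP_L = 80 − 2L.
A price-taking firm hires until the value of the marginal product equals the wage: P·MP_L = w, so 10·(80 − 2L) = 200.
Then 80 − 2L = 20, giving L = 30.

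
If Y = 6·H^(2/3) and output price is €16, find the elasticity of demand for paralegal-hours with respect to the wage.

ε = -3

MP_H = (2/3)·6·H^(-1/3), so P·MP_H = w gives 64·H^(-1/3) = w.
Solving, H(w) = (64/w)^(3). This is a constant-elasticity form: H ∝ w^(−3), so ε = −3.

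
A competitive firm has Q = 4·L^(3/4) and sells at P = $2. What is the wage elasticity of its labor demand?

MP_L = (3/4)·4·L^(-1/4), so P·MP_L = w gives 6·L^(-1/4) = w.
Solving, L(w) = (6/w)^(4). This is a constant-elasticity form: L ∝ w^(−4), so ε = −4.

ε = -4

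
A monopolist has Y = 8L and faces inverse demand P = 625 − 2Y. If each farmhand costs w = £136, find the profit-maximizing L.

Marginal revenue from the inverse demand is MR = 625 − 4Y.
The marginal product is MP_L = 8.
A monopolist hires until marginal revenue product equals the wage: MR·MP_L = w.
(625 − 32L)·8 = 136, so L = 19.

L* = 19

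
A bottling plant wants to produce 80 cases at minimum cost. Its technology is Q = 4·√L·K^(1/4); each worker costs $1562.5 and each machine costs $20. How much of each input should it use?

Cost minimization requires the marginal rate of technical substitution to equal the input-price ratio: MP_L/MP_K = w/r.
Here MP_L/MP_K = (1/2)·(K/L)/(1/4) = 2·(K/L). Setting this equal to 1562.5/20 = 78.125 gives K = 39.0625L.
Substituting into Q = 80: 4·L^(1/2)·(39.0625L)^(1/4) = 80.
Solving, L = 16 and K = 625.

L* = 16, K* = 625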